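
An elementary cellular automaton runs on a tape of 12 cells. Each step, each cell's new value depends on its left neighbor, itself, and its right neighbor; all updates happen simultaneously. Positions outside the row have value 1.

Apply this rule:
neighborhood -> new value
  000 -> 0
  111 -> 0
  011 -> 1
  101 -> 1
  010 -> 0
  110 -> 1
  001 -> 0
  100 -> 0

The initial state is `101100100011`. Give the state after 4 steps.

000000000001

111100000010
000100000001
000000000001
000000000001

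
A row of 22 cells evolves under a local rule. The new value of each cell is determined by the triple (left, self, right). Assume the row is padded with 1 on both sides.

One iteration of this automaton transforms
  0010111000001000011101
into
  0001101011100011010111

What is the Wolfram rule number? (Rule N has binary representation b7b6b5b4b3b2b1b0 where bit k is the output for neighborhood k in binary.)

105

position 5: 111 → 0  (bit 7 = 0)
position 6: 110 → 1  (bit 6 = 1)
position 3: 101 → 1  (bit 5 = 1)
position 0: 100 → 0  (bit 4 = 0)
position 4: 011 → 1  (bit 3 = 1)
position 2: 010 → 0  (bit 2 = 0)
position 1: 001 → 0  (bit 1 = 0)
position 8: 000 → 1  (bit 0 = 1)
bits b7..b0 = 01101001 = 105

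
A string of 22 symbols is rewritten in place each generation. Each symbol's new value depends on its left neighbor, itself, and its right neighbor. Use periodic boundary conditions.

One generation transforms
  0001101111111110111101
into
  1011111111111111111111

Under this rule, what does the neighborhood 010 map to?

1

At position 21 the neighborhood is 010; the next row has 1 there.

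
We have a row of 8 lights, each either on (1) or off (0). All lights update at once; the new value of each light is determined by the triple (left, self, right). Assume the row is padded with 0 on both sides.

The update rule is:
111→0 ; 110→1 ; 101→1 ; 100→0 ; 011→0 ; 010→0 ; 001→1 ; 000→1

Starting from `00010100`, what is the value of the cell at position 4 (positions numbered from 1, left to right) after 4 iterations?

11101001
00110010
11010100
01101001
position 4 holds 0

0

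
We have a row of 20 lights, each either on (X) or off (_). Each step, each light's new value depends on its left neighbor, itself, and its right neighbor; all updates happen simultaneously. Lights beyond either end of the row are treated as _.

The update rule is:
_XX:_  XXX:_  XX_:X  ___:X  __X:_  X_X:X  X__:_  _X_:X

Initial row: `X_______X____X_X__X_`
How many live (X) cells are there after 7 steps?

X_XXXXX_X_XX_XXX__X_
XX____XXXX_XX__X__X_
_X_XX____XX_X__X__X_
_XX_X_XX__XXX__X__X_
__XXXX_X____X__X__X_
X____XXX_XX_X__X__X_
X_XX___XX_XXX__X__X_
count of X: 10

10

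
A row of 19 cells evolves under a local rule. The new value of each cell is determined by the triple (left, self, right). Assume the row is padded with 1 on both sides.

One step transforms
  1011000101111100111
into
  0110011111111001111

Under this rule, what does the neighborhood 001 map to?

1

At position 6 the neighborhood is 001; the next row has 1 there.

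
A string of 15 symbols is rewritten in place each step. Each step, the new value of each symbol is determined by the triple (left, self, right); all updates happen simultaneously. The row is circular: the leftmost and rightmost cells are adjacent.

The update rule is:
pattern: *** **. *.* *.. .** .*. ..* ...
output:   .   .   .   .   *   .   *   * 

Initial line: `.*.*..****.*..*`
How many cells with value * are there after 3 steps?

.....**......*.
******..*****..
*......**.....*
count of *: 4

4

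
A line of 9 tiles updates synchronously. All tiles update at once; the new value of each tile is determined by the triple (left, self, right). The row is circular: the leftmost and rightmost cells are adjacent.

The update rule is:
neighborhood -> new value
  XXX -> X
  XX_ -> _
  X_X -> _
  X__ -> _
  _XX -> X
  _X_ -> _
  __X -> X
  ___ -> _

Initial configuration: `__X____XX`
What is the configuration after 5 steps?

step 1: _X____XX_
step 2: X____XX__
step 3: ____XX__X
step 4: ___XX__X_
step 5: __XX__X__

__XX__X__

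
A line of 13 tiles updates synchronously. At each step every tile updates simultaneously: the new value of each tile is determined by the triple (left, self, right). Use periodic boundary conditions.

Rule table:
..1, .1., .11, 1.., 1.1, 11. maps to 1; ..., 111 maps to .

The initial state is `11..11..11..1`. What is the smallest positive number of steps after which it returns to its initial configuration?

.111111111111
11..........1
.11........11
1111......111
...11....11..
..1111..1111.
.11..1111..11
111111..11111
.....1111....
....11..11...
...11111111..
..11......11.
.1111....1111
11..11..11..1

14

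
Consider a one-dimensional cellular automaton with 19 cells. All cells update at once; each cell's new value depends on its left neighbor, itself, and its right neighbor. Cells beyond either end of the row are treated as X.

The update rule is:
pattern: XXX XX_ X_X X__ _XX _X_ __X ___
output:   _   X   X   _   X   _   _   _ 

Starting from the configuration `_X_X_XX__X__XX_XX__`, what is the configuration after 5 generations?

_X_________________

X_X_XXX_____XXXXX__
XX_XX_X_____X___X__
_XXXXX_____________
XX___X_____________
_X_________________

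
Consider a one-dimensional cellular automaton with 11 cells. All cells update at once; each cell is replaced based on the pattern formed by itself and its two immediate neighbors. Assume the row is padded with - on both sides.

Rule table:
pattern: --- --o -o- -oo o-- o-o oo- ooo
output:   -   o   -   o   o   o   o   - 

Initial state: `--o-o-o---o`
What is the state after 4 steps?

step 1: -o-o-o-o-o-
step 2: o-o-o-o-o-o
step 3: -o-o-o-o-o-  (repeats step 1; period 2)
step 4: o-o-o-o-o-o

o-o-o-o-o-o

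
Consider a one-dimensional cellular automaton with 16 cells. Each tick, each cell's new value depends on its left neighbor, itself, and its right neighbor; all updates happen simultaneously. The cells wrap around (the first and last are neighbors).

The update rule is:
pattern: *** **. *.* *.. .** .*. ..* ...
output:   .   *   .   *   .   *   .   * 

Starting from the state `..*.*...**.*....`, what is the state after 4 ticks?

*.*.***..*.*****
*.*...**.*......
*.***..*.******.
*...**.*......*.

*...**.*......*.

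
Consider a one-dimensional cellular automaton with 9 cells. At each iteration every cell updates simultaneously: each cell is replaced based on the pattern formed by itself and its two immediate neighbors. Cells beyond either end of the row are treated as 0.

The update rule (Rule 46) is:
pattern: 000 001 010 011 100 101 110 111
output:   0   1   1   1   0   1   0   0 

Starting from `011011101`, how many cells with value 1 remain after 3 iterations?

5

110110011
101100110
111001100
count of 1: 5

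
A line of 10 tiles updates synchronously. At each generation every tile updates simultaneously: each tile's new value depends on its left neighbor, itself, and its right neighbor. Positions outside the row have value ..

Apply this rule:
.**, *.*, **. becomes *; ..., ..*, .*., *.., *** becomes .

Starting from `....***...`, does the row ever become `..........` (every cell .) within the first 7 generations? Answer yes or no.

yes

....*.*...
.....*....
..........
all cells are . at generation 3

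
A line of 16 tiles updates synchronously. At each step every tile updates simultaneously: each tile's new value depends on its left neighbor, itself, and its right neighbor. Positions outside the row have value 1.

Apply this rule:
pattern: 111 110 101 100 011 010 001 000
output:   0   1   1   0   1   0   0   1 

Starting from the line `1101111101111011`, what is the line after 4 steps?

1111010100110111

step 1: 0111000111001110
step 2: 1101010101001011
step 3: 0110101010000110
step 4: 1111010100110111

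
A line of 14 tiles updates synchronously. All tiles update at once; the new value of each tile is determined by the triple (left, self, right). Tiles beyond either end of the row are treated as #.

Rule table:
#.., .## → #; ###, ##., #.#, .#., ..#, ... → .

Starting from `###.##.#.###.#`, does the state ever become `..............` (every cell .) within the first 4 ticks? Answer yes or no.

no

....#....#...#
#....#....#..#
.#....#....#.#
..#....#.....#
tick 4 is ..#....#.....#, still not uniform .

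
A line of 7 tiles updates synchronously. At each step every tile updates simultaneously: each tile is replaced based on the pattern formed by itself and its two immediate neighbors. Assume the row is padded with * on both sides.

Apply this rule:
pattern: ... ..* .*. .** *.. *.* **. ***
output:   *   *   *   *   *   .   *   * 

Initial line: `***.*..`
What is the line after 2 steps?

***.***

step 1: ***.***
step 2: ***.***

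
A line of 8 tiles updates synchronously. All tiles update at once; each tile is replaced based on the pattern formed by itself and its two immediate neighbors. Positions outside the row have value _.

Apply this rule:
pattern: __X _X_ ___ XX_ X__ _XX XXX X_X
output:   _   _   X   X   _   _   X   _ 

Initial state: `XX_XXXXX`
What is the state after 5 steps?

__XX_X__

step 1: _X__XXXX
step 2: _____XXX
step 3: XXXX__XX
step 4: _XXX___X
step 5: __XX_X__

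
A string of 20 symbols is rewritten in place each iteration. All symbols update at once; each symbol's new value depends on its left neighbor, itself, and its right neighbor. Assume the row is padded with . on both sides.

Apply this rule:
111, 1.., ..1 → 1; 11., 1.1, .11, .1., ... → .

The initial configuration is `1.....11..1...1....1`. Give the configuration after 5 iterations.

......1...1..1...1..

.1...1..11.1.1.1..1.
1.1.1.11........11.1
........1......1....
.......1.1....1.1...
......1...1..1...1..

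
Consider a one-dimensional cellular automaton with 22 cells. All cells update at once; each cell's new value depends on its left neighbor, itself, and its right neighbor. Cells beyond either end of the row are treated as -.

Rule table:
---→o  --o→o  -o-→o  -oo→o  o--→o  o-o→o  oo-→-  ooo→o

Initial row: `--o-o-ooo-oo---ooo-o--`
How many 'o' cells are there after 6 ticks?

oooooooo-oo-ooooo-oooo
ooooooo-oo-ooooo-oooo-
oooooo-oo-ooooo-oooo-o
ooooo-oo-ooooo-oooo-oo
oooo-oo-ooooo-oooo-oo-
ooo-oo-ooooo-oooo-oo-o
count of o: 17

17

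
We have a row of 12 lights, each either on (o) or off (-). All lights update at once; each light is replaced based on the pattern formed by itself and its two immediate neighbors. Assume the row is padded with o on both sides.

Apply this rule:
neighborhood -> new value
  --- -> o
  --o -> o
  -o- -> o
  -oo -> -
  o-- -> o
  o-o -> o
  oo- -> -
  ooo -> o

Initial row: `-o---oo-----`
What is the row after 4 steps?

ooooo--ooooo
oooo-oo-oooo
ooo-o--o-ooo
oo-oooooo-oo

oo-oooooo-oo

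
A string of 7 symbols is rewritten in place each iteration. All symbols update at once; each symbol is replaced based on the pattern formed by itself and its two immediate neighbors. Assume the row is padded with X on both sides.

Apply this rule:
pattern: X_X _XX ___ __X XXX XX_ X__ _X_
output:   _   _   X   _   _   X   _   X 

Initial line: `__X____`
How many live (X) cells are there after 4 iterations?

2

__X_XX_
__X__X_
__X__X_  (fixed point — unchanged through iteration 4)
count of X: 2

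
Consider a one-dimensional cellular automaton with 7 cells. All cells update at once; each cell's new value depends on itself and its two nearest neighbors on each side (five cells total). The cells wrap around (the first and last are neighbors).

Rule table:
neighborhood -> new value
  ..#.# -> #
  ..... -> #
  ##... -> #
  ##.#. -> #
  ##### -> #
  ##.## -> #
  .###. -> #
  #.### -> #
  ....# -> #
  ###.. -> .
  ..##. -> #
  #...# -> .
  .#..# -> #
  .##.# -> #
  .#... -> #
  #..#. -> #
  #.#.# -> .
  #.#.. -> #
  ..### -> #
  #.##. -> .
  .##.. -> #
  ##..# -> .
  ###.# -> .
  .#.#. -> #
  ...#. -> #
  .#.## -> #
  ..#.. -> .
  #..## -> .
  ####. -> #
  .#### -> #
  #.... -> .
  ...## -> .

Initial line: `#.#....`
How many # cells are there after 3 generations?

####.##
###.###
##.####
count of #: 6

6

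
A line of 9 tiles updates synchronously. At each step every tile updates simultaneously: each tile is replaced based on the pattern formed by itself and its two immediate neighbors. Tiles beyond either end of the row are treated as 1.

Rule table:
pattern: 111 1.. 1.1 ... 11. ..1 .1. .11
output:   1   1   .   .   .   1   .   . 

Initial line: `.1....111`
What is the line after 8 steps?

..1..1.11
11.11...1
1....1.1.
.1..1....
..11.1..1
11....11.
1.1..1...
...11.1.1

...11.1.1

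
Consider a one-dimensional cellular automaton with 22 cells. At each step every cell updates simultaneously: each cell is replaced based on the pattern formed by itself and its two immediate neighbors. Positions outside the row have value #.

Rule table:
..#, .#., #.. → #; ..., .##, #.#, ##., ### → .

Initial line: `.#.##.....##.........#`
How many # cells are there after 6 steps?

6

.#...#...#..#.......#.
.##.###.######.....##.
..............#...#...
#............###.###.#
.#..........#.........
.##........###.......#
count of #: 6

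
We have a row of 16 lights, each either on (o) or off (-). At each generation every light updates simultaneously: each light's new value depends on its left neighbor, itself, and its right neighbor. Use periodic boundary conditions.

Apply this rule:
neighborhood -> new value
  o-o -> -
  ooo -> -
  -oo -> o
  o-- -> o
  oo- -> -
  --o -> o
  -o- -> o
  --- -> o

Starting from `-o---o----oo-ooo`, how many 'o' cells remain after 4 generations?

-oooooooooo--o--
oo---------ooooo
--oooooooooo----
ooo---------oooo
count of o: 7

7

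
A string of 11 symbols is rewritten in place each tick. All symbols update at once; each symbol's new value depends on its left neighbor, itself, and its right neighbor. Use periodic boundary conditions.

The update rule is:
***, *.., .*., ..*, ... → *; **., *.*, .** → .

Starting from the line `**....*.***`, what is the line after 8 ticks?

*.*****..**
...***.**.*
***.*.....*
**..******.
..**.****..
**....**.**
*.****....*
...**.****.

...**.****.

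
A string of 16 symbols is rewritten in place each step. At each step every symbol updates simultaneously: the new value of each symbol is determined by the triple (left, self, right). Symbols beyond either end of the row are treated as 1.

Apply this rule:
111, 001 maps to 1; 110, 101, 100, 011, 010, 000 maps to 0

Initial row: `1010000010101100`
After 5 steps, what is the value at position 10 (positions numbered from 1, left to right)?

0000000100000001
0000001000000010
0000010000000100
0000100000001001
0001000000010010
position 10 holds 0

0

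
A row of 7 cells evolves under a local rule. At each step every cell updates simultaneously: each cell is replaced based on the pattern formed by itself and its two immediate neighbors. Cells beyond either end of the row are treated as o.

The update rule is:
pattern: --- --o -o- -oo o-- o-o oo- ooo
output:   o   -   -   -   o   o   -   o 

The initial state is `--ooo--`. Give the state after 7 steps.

o-o-o-o

o--o-o-
-o--o-o
o-o--o-
-o-o--o
o-o-o--
-o-o-o-
o-o-o-o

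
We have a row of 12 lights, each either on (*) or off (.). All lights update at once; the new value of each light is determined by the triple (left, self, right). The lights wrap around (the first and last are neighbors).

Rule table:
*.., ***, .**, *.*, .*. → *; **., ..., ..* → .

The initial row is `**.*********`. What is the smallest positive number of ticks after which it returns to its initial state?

12

*.**********
.***********
***********.
**********.*
*********.**
********.***
*******.****
******.*****
*****.******
****.*******
***.********
**.*********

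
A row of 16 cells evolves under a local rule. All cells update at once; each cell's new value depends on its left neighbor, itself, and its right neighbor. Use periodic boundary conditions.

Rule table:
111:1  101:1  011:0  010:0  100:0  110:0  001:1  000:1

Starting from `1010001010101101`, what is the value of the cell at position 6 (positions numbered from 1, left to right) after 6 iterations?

0100110101010010
1001001010100100
0010010101001001
0100101010010010
1001010100100100
0010101001001001
position 6 holds 0

0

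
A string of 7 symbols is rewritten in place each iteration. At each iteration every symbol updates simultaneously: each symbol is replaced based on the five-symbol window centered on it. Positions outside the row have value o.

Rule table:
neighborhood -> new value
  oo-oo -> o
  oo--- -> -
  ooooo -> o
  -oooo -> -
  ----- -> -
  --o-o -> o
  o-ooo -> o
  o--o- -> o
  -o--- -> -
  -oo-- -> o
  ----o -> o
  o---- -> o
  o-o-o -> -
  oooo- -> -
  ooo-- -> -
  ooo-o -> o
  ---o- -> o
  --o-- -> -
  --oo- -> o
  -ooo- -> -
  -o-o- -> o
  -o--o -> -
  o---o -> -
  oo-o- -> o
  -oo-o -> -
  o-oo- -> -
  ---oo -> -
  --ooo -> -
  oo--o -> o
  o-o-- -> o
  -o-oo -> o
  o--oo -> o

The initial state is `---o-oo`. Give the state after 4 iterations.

-o---o-

--oooo-
oo---oo
-------
-o---o-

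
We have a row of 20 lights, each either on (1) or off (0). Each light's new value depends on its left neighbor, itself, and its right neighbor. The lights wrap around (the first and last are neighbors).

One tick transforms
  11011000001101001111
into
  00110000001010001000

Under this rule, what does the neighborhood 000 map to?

At position 6 the neighborhood is 000; the next row has 0 there.

0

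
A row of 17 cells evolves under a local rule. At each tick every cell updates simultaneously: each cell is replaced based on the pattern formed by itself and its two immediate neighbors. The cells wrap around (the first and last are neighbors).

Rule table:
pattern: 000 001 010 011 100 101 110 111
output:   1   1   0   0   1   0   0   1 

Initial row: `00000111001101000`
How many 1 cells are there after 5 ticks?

11111010110000111
11110000001111011
11101111110110001
11000111100001110
00111011011110100
count of 1: 10

10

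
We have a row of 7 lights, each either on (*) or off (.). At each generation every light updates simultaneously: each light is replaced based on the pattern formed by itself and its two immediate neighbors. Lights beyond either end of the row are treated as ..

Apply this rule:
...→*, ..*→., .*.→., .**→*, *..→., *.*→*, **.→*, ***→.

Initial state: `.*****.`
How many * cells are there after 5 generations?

.*...*.
...*...
**...**
**.*.**
***.***
count of *: 6

6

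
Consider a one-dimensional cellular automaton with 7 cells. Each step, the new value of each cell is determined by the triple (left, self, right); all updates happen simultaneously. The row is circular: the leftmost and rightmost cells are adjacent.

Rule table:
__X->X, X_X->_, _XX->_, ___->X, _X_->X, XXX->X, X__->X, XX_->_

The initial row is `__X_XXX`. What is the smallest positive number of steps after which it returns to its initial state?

XXX__X_
_X_XXX_
XX__X_X
X_XXX__
X__X_XX
_XXX__X
__X_XXX

7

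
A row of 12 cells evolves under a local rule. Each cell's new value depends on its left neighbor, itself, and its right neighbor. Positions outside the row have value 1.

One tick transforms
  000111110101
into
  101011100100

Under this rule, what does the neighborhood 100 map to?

At position 0 the neighborhood is 100; the next row has 1 there.

1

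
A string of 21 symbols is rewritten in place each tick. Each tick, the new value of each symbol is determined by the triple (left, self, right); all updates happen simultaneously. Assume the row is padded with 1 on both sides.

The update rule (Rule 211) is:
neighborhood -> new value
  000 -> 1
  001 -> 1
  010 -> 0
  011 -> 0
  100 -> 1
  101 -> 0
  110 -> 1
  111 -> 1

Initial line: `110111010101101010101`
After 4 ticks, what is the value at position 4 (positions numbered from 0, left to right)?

1

tick 1: 110011000000100000000
tick 2: 111101111111011111111
tick 3: 111100111111001111111
tick 4: 111111011111110111111
position 4 holds 1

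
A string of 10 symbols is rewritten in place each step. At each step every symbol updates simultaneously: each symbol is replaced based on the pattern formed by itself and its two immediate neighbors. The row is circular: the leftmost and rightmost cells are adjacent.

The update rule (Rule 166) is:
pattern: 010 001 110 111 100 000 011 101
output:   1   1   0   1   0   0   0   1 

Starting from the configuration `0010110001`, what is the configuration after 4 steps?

1100010010

0111000011
1010000100
1110001101
1100010010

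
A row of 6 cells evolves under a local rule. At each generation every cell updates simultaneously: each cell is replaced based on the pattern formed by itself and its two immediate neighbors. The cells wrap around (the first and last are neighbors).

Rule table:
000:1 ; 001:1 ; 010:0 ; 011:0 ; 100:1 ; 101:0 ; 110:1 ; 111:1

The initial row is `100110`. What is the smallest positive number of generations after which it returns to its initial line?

011010
101001
100110

3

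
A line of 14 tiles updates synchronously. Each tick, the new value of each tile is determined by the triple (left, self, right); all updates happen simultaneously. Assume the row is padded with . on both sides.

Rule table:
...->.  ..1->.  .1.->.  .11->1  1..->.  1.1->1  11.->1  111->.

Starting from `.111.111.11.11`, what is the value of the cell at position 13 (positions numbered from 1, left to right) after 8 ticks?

.1.111.1111111
..11.111.....1
..1111.1......
..1..11.......
.....11.......
.....11.......  (fixed point — unchanged through tick 8)
position 13 holds .

.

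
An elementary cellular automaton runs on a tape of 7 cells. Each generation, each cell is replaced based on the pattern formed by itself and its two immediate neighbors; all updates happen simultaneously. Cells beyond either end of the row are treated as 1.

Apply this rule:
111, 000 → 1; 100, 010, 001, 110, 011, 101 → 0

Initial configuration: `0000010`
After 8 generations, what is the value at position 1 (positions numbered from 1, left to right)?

0

0111000
0010010
0000000
0111110
0011100
0001000
0100010
0001000
position 1 holds 0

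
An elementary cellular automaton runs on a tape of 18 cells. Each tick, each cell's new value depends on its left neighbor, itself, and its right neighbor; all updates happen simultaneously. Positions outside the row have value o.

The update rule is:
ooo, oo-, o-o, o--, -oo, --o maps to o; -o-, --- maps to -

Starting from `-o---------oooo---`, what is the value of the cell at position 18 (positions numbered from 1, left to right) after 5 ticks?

o

o-o-------oooooo-o
oo-o-----ooooooooo
ooo-o---oooooooooo
oooo-o-ooooooooooo
ooooo-oooooooooooo
position 18 holds o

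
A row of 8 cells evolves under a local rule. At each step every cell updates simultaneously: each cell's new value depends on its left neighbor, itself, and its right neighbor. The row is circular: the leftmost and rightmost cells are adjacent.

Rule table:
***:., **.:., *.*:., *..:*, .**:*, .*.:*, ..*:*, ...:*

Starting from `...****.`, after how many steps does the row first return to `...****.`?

16

****...*
....****
*****...
*....***
.*****..
**....**
..*****.
***....*
...*****
****....
*...****
.****...
**...***
..****..
***...**
...****.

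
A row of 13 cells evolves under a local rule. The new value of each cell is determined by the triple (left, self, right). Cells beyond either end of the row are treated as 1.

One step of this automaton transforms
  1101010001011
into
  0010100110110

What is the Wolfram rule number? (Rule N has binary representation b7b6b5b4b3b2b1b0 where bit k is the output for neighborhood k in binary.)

position 0: 111 → 0  (bit 7 = 0)
position 1: 110 → 0  (bit 6 = 0)
position 2: 101 → 1  (bit 5 = 1)
position 6: 100 → 0  (bit 4 = 0)
position 11: 011 → 1  (bit 3 = 1)
position 3: 010 → 0  (bit 2 = 0)
position 8: 001 → 1  (bit 1 = 1)
position 7: 000 → 1  (bit 0 = 1)
bits b7..b0 = 00101011 = 43

43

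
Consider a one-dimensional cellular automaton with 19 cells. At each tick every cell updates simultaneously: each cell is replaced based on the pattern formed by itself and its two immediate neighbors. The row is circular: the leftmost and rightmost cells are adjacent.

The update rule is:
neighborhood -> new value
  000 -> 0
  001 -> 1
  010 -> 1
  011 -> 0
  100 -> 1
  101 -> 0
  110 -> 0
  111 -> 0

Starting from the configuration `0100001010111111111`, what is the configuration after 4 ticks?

tick 1: 0110011010000000000
tick 2: 1001100011000000000
tick 3: 1110010100100000001
tick 4: 0001110111110000010

0001110111110000010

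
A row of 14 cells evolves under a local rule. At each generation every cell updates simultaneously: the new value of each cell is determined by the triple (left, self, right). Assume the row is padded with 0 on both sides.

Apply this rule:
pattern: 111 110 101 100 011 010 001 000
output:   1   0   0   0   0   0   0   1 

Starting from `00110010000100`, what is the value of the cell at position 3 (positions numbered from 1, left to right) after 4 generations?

10000000110001
00111110000100
10011100110001
00001000000100
position 3 holds 0

0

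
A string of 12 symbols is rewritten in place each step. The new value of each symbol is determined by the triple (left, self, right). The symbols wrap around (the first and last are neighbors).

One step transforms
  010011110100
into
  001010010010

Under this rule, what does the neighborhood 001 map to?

0

At position 0 the neighborhood is 001; the next row has 0 there.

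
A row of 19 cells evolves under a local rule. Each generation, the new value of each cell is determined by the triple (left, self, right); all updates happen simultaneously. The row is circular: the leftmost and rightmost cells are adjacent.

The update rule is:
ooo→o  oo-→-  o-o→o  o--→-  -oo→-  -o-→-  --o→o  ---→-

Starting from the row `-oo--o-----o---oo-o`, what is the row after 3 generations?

generation 1: o---o-----o---o--o-
generation 2: ---o-----o---o--o-o
generation 3: --o-----o---o--o-o-

--o-----o---o--o-o-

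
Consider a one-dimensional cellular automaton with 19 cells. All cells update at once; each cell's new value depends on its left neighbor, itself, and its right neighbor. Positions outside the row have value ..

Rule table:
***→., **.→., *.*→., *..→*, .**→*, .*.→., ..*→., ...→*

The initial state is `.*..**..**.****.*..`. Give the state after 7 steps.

..*.*.*.*..*.....**
*........*..****.*.
.*******..*.*.....*
.*......*....****..
..*****..***.*...**
*.*....*.*....**.*.
...***....***.*...*

...***....***.*...*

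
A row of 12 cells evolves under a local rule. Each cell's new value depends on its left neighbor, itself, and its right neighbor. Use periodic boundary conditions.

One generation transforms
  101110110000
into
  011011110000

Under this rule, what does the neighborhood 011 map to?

At position 2 the neighborhood is 011; the next row has 1 there.

1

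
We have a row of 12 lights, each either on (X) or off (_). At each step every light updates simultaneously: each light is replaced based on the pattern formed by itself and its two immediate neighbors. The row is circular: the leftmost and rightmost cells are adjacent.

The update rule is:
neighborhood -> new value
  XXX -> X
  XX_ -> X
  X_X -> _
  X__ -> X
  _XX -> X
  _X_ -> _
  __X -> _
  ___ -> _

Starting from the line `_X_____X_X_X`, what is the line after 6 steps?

_______X____

__X_________
___X________
____X_______
_____X______
______X_____
_______X____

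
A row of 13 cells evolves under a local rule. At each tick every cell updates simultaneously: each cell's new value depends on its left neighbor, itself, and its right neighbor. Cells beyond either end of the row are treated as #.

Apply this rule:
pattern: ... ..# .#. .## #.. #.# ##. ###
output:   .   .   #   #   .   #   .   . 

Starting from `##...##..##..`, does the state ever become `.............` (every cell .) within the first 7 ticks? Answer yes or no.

no

.....#...#...
.....#...#...  (fixed point — unchanged through tick 7)
tick 7 is .....#...#..., still not uniform .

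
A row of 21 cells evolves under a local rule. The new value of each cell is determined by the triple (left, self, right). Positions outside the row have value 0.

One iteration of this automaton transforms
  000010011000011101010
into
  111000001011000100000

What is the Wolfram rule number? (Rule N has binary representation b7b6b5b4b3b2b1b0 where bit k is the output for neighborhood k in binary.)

65

position 14: 111 → 0  (bit 7 = 0)
position 8: 110 → 1  (bit 6 = 1)
position 16: 101 → 0  (bit 5 = 0)
position 5: 100 → 0  (bit 4 = 0)
position 7: 011 → 0  (bit 3 = 0)
position 4: 010 → 0  (bit 2 = 0)
position 3: 001 → 0  (bit 1 = 0)
position 0: 000 → 1  (bit 0 = 1)
bits b7..b0 = 01000001 = 65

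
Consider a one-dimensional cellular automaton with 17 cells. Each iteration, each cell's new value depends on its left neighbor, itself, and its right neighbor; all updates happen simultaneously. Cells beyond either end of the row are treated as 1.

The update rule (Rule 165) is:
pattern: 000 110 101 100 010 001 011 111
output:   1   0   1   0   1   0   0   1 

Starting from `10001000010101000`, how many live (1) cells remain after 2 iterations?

11

iteration 1: 00101011011111010
iteration 2: 00111100101110111
count of 1: 11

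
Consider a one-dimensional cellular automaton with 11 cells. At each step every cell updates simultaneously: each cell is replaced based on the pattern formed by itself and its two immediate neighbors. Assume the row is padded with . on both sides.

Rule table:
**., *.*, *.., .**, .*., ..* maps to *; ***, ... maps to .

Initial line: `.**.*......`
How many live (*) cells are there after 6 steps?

6

******.....
*....**....
**..****...
*****..**..
*...******.
**.**....**
count of *: 6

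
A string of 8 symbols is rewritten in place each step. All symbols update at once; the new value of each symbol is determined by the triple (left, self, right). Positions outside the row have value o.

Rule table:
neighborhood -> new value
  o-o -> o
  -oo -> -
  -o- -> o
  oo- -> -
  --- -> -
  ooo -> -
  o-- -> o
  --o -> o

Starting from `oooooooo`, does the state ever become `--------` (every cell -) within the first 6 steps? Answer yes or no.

yes

--------
all cells are - at step 1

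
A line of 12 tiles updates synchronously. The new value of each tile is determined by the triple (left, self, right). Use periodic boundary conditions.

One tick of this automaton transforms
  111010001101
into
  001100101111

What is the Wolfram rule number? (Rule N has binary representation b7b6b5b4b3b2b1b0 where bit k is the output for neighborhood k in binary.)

105

position 0: 111 → 0  (bit 7 = 0)
position 2: 110 → 1  (bit 6 = 1)
position 3: 101 → 1  (bit 5 = 1)
position 5: 100 → 0  (bit 4 = 0)
position 8: 011 → 1  (bit 3 = 1)
position 4: 010 → 0  (bit 2 = 0)
position 7: 001 → 0  (bit 1 = 0)
position 6: 000 → 1  (bit 0 = 1)
bits b7..b0 = 01101001 = 105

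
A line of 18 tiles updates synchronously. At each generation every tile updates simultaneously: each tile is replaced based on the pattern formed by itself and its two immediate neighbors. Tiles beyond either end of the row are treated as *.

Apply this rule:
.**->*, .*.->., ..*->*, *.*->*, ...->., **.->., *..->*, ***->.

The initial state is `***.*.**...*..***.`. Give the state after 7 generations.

..*.*.**.**.**.***

...*.**.*.*.***..*
*.*.**.*.*.**..***
.*.**.*.*.**.***..
*.**.*.*.**.**..**
.**.*.*.**.**.***.
**.*.*.**.**.**..*
..*.*.**.**.**.***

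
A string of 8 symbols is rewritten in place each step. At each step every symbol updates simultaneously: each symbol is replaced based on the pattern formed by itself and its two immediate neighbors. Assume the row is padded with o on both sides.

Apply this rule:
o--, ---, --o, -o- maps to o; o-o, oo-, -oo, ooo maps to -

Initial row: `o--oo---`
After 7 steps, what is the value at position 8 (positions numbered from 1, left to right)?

step 1: -oo--ooo
step 2: ---oo---
step 3: ooo--ooo
step 4: ---oo---  (repeats step 2; period 2)
step 7: ooo--ooo
position 8 holds o

o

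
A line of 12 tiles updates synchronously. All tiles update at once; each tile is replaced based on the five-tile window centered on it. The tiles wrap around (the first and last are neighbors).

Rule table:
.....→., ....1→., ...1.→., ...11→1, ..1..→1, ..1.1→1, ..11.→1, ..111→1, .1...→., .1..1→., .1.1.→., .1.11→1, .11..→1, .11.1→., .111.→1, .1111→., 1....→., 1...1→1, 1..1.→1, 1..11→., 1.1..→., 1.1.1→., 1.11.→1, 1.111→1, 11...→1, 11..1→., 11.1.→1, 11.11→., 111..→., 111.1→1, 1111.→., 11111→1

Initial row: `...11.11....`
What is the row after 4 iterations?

iteration 1: ..11..111...
iteration 2: .111..11.1..
iteration 3: 111...1.1..1
iteration 4: ...11.1....1

...11.1....1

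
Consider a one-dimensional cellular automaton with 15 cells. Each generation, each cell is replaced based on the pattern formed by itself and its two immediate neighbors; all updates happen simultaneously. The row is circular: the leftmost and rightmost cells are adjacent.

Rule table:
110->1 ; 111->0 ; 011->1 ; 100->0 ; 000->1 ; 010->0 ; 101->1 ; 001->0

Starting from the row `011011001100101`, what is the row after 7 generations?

101001011101101

generation 1: 111111001100010
generation 2: 100001001101001
generation 3: 101100001110001
generation 4: 111101101010101
generation 5: 000111110101011
generation 6: 010100011010111
generation 7: 101001011101101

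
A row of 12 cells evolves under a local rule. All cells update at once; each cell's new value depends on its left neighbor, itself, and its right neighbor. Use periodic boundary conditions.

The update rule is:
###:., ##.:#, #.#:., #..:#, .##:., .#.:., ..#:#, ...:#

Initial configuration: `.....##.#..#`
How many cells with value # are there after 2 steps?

step 1: #####.#..##.
step 2: ....#..##.#.
count of #: 4

4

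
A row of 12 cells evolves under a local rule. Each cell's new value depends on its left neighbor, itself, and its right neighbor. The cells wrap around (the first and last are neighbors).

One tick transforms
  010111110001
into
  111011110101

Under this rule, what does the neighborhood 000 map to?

1

At position 9 the neighborhood is 000; the next row has 1 there.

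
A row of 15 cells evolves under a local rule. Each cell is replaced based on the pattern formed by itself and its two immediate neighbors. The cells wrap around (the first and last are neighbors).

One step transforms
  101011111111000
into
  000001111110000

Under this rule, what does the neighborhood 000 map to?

0

At position 13 the neighborhood is 000; the next row has 0 there.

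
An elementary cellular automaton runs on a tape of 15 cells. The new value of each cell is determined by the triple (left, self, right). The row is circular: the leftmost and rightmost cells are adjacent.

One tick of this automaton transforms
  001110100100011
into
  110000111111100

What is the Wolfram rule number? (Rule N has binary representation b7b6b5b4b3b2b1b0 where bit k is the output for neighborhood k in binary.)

position 3: 111 → 0  (bit 7 = 0)
position 4: 110 → 0  (bit 6 = 0)
position 5: 101 → 0  (bit 5 = 0)
position 0: 100 → 1  (bit 4 = 1)
position 2: 011 → 0  (bit 3 = 0)
position 6: 010 → 1  (bit 2 = 1)
position 1: 001 → 1  (bit 1 = 1)
position 11: 000 → 1  (bit 0 = 1)
bits b7..b0 = 00010111 = 23

23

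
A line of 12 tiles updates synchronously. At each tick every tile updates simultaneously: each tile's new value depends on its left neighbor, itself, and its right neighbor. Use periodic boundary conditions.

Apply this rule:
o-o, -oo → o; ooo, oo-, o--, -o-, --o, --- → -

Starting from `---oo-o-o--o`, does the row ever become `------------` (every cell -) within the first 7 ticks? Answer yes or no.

---o-o-o----
----o-o-----
-----o------
------------
all cells are - at tick 4

yes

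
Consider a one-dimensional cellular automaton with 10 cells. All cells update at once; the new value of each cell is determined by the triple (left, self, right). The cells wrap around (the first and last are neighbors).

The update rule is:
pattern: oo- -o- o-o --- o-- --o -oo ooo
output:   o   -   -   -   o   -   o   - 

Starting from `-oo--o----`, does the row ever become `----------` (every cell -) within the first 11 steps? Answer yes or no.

-ooo--o---
-o-oo--o--
---ooo--o-
---o-oo--o
o----ooo--
-o---o-oo-
--o----ooo
o--o---o-o
oo--o----o
-oo--o---o
-ooo--o---
step 11 is -ooo--o---, still not uniform -

no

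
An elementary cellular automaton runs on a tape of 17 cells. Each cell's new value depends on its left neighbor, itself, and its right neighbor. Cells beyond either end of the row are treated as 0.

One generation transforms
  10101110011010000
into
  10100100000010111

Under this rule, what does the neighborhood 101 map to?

0

At position 1 the neighborhood is 101; the next row has 0 there.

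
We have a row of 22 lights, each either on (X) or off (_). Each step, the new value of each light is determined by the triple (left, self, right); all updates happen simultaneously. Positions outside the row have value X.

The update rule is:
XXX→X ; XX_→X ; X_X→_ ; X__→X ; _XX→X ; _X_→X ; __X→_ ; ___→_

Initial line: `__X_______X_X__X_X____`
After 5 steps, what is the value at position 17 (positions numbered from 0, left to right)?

X_XX______X_XX_X_XX___
X_XXX_____X_XX_X_XXX__
X_XXXX____X_XX_X_XXXX_
X_XXXXX___X_XX_X_XXXX_
X_XXXXXX__X_XX_X_XXXX_
position 17 holds X

X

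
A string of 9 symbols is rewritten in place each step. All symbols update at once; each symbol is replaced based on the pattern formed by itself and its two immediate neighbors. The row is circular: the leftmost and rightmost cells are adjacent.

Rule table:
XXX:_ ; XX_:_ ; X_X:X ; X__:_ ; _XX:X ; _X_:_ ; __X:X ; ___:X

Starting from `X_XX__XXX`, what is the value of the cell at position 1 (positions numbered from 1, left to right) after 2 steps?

X

step 1: _XX__XX__
step 2: XX__XX__X
position 1 holds X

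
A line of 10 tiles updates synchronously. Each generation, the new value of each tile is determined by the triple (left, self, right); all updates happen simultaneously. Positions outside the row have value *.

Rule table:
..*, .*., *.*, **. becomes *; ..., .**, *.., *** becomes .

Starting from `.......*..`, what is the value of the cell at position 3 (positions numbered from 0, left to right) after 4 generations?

......**.*
.....*.**.
....***.**
...*..**..
position 3 holds *

*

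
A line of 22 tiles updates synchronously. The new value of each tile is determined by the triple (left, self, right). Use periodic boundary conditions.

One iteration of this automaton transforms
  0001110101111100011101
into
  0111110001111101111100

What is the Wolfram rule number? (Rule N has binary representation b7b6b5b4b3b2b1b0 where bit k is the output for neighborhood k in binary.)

position 4: 111 → 1  (bit 7 = 1)
position 5: 110 → 1  (bit 6 = 1)
position 6: 101 → 0  (bit 5 = 0)
position 0: 100 → 0  (bit 4 = 0)
position 3: 011 → 1  (bit 3 = 1)
position 7: 010 → 0  (bit 2 = 0)
position 2: 001 → 1  (bit 1 = 1)
position 1: 000 → 1  (bit 0 = 1)
bits b7..b0 = 11001011 = 203

203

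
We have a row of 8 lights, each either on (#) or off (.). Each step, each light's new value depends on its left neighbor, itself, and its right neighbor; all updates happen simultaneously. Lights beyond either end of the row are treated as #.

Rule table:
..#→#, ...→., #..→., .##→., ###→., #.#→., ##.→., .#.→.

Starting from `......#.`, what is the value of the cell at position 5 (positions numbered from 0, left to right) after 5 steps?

.....#..
....#..#
...#..#.
..#..#..
.#..#..#
position 5 holds .

.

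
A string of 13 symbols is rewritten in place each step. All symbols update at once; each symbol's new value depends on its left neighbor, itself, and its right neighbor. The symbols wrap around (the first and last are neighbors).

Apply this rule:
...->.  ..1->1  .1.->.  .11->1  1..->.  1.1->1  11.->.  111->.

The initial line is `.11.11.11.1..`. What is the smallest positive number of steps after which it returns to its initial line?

11.11.11.1...
1.11.11.1...1
.11.11.1...11
11.11.1...11.
1.11.1...11.1
.11.1...11.11
11.1...11.11.
1.1...11.11.1
.1...11.11.11
1...11.11.11.
...11.11.11.1
..11.11.11.1.
.11.11.11.1..

13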